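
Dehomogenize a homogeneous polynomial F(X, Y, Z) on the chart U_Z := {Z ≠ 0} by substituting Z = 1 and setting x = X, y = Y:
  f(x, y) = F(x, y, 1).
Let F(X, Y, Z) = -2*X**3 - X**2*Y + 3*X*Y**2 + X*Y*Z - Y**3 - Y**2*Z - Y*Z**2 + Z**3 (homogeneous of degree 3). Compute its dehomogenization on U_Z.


f(x, y) = -2*x**3 - x**2*y + 3*x*y**2 + x*y - y**3 - y**2 - y + 1

On U_Z we set Z = 1. Each monomial c·X^i·Y^j·Z^k in F becomes c·x^i·y^j·1^k = c·x^i·y^j.
Substituting Z = 1: F(X, Y, 1) = -2*x**3 - x**2*y + 3*x*y**2 + x*y - y**3 - y**2 - y + 1.
Note: deg(f) ≤ deg(F) = 3; strict inequality happens when F is divisible by Z (lost terms).


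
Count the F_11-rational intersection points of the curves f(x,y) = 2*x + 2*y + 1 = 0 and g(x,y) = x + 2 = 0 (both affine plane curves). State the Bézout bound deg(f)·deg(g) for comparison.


Common zeros: {(9, 7)}; count = 1; Bézout bound = 1.

deg(f) = 1, deg(g) = 1, so Bézout bound = 1.
Scan x ∈ F_11. For each x, list the y ∈ F_11 with f(x, y) ≡ 0 and those with g(x, y) ≡ 0 (mod 11); the common zeros in that column are the intersection.
  x = 0: f ≡ 0 at y ∈ {5}; g ≡ 0 at y ∈ ∅; common: ∅.
  x = 1: f ≡ 0 at y ∈ {4}; g ≡ 0 at y ∈ ∅; common: ∅.
  x = 2: f ≡ 0 at y ∈ {3}; g ≡ 0 at y ∈ ∅; common: ∅.
  x = 3: f ≡ 0 at y ∈ {2}; g ≡ 0 at y ∈ ∅; common: ∅.
  x = 4: f ≡ 0 at y ∈ {1}; g ≡ 0 at y ∈ ∅; common: ∅.
  x = 5: f ≡ 0 at y ∈ {0}; g ≡ 0 at y ∈ ∅; common: ∅.
  x = 6: f ≡ 0 at y ∈ {10}; g ≡ 0 at y ∈ ∅; common: ∅.
  x = 7: f ≡ 0 at y ∈ {9}; g ≡ 0 at y ∈ ∅; common: ∅.
  x = 8: f ≡ 0 at y ∈ {8}; g ≡ 0 at y ∈ ∅; common: ∅.
  x = 9: f ≡ 0 at y ∈ {7}; g ≡ 0 at y ∈ {0, 1, 2, 3, 4, 5, 6, 7, 8, 9, 10}; common: {7}.
  x = 10: f ≡ 0 at y ∈ {6}; g ≡ 0 at y ∈ ∅; common: ∅.
Collecting: common zeros = {(9, 7)}, so the count is 1.
Comparison with the Bézout bound: 1 ≤ 1 = deg(f)·deg(g), as expected for curves with no common component (the bound is attained).


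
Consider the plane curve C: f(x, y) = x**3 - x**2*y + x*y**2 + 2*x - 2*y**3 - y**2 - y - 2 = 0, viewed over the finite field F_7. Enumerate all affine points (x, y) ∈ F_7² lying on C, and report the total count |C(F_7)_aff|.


Affine F_7-points: {(0, 6), (1, 5), (3, 1), (3, 3), (3, 4), (4, 0), (5, 0), (5, 4), (5, 5), (6, 5)}; count = 10.

For each of the 49 pairs (x, y) ∈ F_7², evaluate f(x, y) mod 7. Record the zeros.
  x = 0: [0↦5, 1↦1, 2↦4, 3↦2, 4↦4, 5↦5, 6↦0]  zeros at y ∈ {6}
  x = 1: [0↦1, 1↦4, 2↦2, 3↦4, 4↦5, 5↦0, 6↦5]  zeros at y ∈ {5}
  x = 2: [0↦3, 1↦4, 2↦2, 3↦6, 4↦4, 5↦5, 6↦4]  zeros at y ∈ ∅
  x = 3: [0↦3, 1↦0, 2↦3, 3↦0, 4↦0, 5↦5, 6↦3]  zeros at y ∈ {1, 3, 4}
  x = 4: [0↦0, 1↦5, 2↦4, 3↦6, 4↦6, 5↦6, 6↦1]  zeros at y ∈ {0}
  x = 5: [0↦0, 1↦4, 2↦4, 3↦2, 4↦0, 5↦0, 6↦4]  zeros at y ∈ {0, 4, 5}
  x = 6: [0↦2, 1↦3, 2↦2, 3↦1, 4↦2, 5↦0, 6↦4]  zeros at y ∈ {5}
Collecting zeros: affine points = {(0, 6), (1, 5), (3, 1), (3, 3), (3, 4), (4, 0), (5, 0), (5, 4), (5, 5), (6, 5)}.
Total count |C(F_7)_aff| = 10.


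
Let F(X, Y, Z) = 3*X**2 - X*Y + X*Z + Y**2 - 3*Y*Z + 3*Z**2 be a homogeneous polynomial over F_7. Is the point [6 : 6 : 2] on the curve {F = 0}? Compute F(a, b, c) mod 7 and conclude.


F(6,6,2) ≡ 5 (mod 7); P is NOT on the curve.

Evaluate F(6, 6, 2) term-by-term (mod 7).
  3*X**2 ↦ 3·36·1·1 = 108
  -X*Y ↦ -1·6·6·1 = -36
  X*Z ↦ 1·6·1·2 = 12
  Y**2 ↦ 1·1·36·1 = 36
  -3*Y*Z ↦ -3·1·6·2 = -36
  3*Z**2 ↦ 3·1·1·4 = 12
Sum: F(6, 6, 2) = (108) + (-36) + (12) + (36) + (-36) + (12) = 96.
Reducing mod 7: 96 ≡ 5 (mod 7).
Since F(a, b, c) ≡ 5 ≠ 0 (mod 7), P does NOT lie on the curve.


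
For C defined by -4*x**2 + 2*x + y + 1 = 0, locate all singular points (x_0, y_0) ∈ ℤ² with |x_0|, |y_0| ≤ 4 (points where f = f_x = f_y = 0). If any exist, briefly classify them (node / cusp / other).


No singular points in the scanned grid; C is smooth there.

Compute partial derivatives:
  f_x = 2 - 8*x.
  f_y = 1.
f_y = 1 is a nonzero constant, so f_y never vanishes: no point (x, y) can satisfy f = f_x = f_y = 0. In particular no (x, y) ∈ {−4, ..., 4}² is singular; the curve is smooth.


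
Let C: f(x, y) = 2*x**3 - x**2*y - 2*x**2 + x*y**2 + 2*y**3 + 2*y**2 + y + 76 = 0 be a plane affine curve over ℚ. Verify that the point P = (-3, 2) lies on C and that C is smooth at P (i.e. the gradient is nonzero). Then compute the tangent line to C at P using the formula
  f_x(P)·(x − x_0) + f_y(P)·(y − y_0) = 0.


Tangent line at P: 82*x + 12*y + 222 = 0.

Step 1: f(-3, 2) = 0, so P lies on C.
Step 2: partial derivatives
  f_x(x, y) = 6*x**2 - 2*x*y - 4*x + y**2, f_y(x, y) = -x**2 + 2*x*y + 6*y**2 + 4*y + 1.
  f_x(P) = 82, f_y(P) = 12 (gradient nonzero, so P is smooth).
Step 3: tangent line at P: 82·(x − -3) + 12·(y − 2) = 0.
Expanding: 82*x + 12*y + 222 = 0.


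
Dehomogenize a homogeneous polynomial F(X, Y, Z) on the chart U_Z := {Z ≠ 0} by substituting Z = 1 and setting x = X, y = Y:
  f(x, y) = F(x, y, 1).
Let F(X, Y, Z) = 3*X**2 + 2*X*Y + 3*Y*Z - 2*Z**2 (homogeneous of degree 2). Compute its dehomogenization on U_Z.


f(x, y) = 3*x**2 + 2*x*y + 3*y - 2

On U_Z we set Z = 1. Each monomial c·X^i·Y^j·Z^k in F becomes c·x^i·y^j·1^k = c·x^i·y^j.
Substituting Z = 1: F(X, Y, 1) = 3*x**2 + 2*x*y + 3*y - 2.
Note: deg(f) ≤ deg(F) = 2; strict inequality happens when F is divisible by Z (lost terms).


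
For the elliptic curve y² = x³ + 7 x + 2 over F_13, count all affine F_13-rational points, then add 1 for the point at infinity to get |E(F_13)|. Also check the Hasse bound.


Affine points = {(1, 6), (1, 7), (4, 4), (4, 9), (6, 0), (7, 2), (7, 11), (9, 1), (9, 12)}; affine count = 9; |E(F_13)| = 10.

Discriminant check: Δ ∝ 4a³ + 27b² = 4·7³ + 27·2² = 4·343 + 27·4 ≡ 11 (mod 13). Nonzero ⇒ E is nonsingular.
For each x ∈ F_13, compute rhs = x³ + 7·x + 2 mod 13, then count y ∈ F_13 with y² ≡ rhs.
  x = 0: rhs = 2, matching y values: none (0 points).
  x = 1: rhs = 10, matching y values: 6, 7 (2 points).
  x = 2: rhs = 11, matching y values: none (0 points).
  x = 3: rhs = 11, matching y values: none (0 points).
  x = 4: rhs = 3, matching y values: 4, 9 (2 points).
  x = 5: rhs = 6, matching y values: none (0 points).
  x = 6: rhs = 0, matching y values: 0 (1 points).
  x = 7: rhs = 4, matching y values: 2, 11 (2 points).
  x = 8: rhs = 11, matching y values: none (0 points).
  x = 9: rhs = 1, matching y values: 1, 12 (2 points).
  x = 10: rhs = 6, matching y values: none (0 points).
  x = 11: rhs = 6, matching y values: none (0 points).
  x = 12: rhs = 7, matching y values: none (0 points).
Total affine count: 9.
Full point count |E(F_13)| = 9 + 1 = 10.
Hasse bound: |10 − (13+1)| = |-4| = 4 ≤ 2√13 ≈ 7.2111 ✓.


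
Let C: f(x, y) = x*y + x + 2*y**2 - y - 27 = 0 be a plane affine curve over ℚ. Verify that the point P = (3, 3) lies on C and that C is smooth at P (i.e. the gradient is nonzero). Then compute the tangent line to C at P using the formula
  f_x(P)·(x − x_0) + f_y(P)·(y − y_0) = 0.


Tangent line at P: 4*x + 14*y - 54 = 0.

Step 1: f(3, 3) = 0, so P lies on C.
Step 2: partial derivatives
  f_x(x, y) = y + 1, f_y(x, y) = x + 4*y - 1.
  f_x(P) = 4, f_y(P) = 14 (gradient nonzero, so P is smooth).
Step 3: tangent line at P: 4·(x − 3) + 14·(y − 3) = 0.
Expanding: 4*x + 14*y - 54 = 0.


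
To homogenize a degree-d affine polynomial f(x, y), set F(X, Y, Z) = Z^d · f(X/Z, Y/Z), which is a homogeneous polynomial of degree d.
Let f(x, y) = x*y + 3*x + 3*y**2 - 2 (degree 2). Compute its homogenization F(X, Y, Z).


F(X, Y, Z) = X*Y + 3*X*Z + 3*Y**2 - 2*Z**2

deg(f) = 2.
Substitute x = X/Z, y = Y/Z into f, then multiply by Z^2.
  monomial 1·x^1·y^1 ↦ 1·X^1·Y^1·Z^0.
  monomial 3·x^1·y^0 ↦ 3·X^1·Y^0·Z^1.
  monomial 3·x^0·y^2 ↦ 3·X^0·Y^2·Z^0.
  monomial -2·x^0·y^0 ↦ -2·X^0·Y^0·Z^2.
Collecting: F(X, Y, Z) = X*Y + 3*X*Z + 3*Y**2 - 2*Z**2.


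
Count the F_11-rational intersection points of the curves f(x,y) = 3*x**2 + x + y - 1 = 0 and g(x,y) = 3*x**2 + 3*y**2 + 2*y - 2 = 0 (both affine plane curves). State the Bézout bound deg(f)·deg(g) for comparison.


Common zeros: {(1, 8)}; count = 1; Bézout bound = 4.

deg(f) = 2, deg(g) = 2, so Bézout bound = 4.
Scan x ∈ F_11. For each x, list the y ∈ F_11 with f(x, y) ≡ 0 and those with g(x, y) ≡ 0 (mod 11); the common zeros in that column are the intersection.
  x = 0: f ≡ 0 at y ∈ {1}; g ≡ 0 at y ∈ ∅; common: ∅.
  x = 1: f ≡ 0 at y ∈ {8}; g ≡ 0 at y ∈ {6, 8}; common: {8}.
  x = 2: f ≡ 0 at y ∈ {9}; g ≡ 0 at y ∈ {4, 10}; common: ∅.
  x = 3: f ≡ 0 at y ∈ {4}; g ≡ 0 at y ∈ {5, 9}; common: ∅.
  x = 4: f ≡ 0 at y ∈ {4}; g ≡ 0 at y ∈ ∅; common: ∅.
  x = 5: f ≡ 0 at y ∈ {9}; g ≡ 0 at y ∈ ∅; common: ∅.
  x = 6: f ≡ 0 at y ∈ {8}; g ≡ 0 at y ∈ ∅; common: ∅.
  x = 7: f ≡ 0 at y ∈ {1}; g ≡ 0 at y ∈ ∅; common: ∅.
  x = 8: f ≡ 0 at y ∈ {10}; g ≡ 0 at y ∈ {5, 9}; common: ∅.
  x = 9: f ≡ 0 at y ∈ {2}; g ≡ 0 at y ∈ {4, 10}; common: ∅.
  x = 10: f ≡ 0 at y ∈ {10}; g ≡ 0 at y ∈ {6, 8}; common: ∅.
Collecting: common zeros = {(1, 8)}, so the count is 1.
Comparison with the Bézout bound: 1 ≤ 4 = deg(f)·deg(g), as expected for curves with no common component (the affine F_11-count falls short of the bound because intersections may lie at infinity, over extension fields, or carry multiplicity).


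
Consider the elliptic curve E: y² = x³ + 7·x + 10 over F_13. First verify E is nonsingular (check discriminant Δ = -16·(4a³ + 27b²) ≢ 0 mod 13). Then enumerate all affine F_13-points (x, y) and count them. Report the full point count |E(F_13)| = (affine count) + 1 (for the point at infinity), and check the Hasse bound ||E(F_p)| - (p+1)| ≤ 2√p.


Affine points = {(0, 6), (0, 7), (5, 1), (5, 12), (7, 5), (7, 8), (9, 3), (9, 10), (10, 1), (10, 12), (11, 1), (11, 12)}; affine count = 12; |E(F_13)| = 13.

Discriminant check: Δ ∝ 4a³ + 27b² = 4·7³ + 27·10² = 4·343 + 27·100 ≡ 3 (mod 13). Nonzero ⇒ E is nonsingular.
For each x ∈ F_13, compute rhs = x³ + 7·x + 10 mod 13, then count y ∈ F_13 with y² ≡ rhs.
  x = 0: rhs = 10, matching y values: 6, 7 (2 points).
  x = 1: rhs = 5, matching y values: none (0 points).
  x = 2: rhs = 6, matching y values: none (0 points).
  x = 3: rhs = 6, matching y values: none (0 points).
  x = 4: rhs = 11, matching y values: none (0 points).
  x = 5: rhs = 1, matching y values: 1, 12 (2 points).
  x = 6: rhs = 8, matching y values: none (0 points).
  x = 7: rhs = 12, matching y values: 5, 8 (2 points).
  x = 8: rhs = 6, matching y values: none (0 points).
  x = 9: rhs = 9, matching y values: 3, 10 (2 points).
  x = 10: rhs = 1, matching y values: 1, 12 (2 points).
  x = 11: rhs = 1, matching y values: 1, 12 (2 points).
  x = 12: rhs = 2, matching y values: none (0 points).
Total affine count: 12.
Full point count |E(F_13)| = 12 + 1 = 13.
Hasse bound: |13 − (13+1)| = |-1| = 1 ≤ 2√13 ≈ 7.2111 ✓.


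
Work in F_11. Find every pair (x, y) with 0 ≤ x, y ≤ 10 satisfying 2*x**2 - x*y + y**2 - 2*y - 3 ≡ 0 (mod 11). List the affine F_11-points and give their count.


Affine F_11-points: {(0, 3), (0, 10), (3, 1), (3, 4), (5, 8), (5, 10), (7, 3), (7, 6), (10, 4), (10, 8)}; count = 10.

For each of the 121 pairs (x, y) ∈ F_11², evaluate f(x, y) mod 11. Record the zeros.
  x = 0: [0↦8, 1↦7, 2↦8, 3↦0, 4↦5, 5↦1, 6↦10, 7↦10, 8↦1, 9↦5, 10↦0]  zeros at y ∈ {3, 10}
  x = 1: [0↦10, 1↦8, 2↦8, 3↦10, 4↦3, 5↦9, 6↦6, 7↦5, 8↦6, 9↦9, 10↦3]  zeros at y ∈ ∅
  x = 2: [0↦5, 1↦2, 2↦1, 3↦2, 4↦5, 5↦10, 6↦6, 7↦4, 8↦4, 9↦6, 10↦10]  zeros at y ∈ ∅
  x = 3: [0↦4, 1↦0, 2↦9, 3↦9, 4↦0, 5↦4, 6↦10, 7↦7, 8↦6, 9↦7, 10↦10]  zeros at y ∈ {1, 4}
  x = 4: [0↦7, 1↦2, 2↦10, 3↦9, 4↦10, 5↦2, 6↦7, 7↦3, 8↦1, 9↦1, 10↦3]  zeros at y ∈ ∅
  x = 5: [0↦3, 1↦8, 2↦4, 3↦2, 4↦2, 5↦4, 6↦8, 7↦3, 8↦0, 9↦10, 10↦0]  zeros at y ∈ {8, 10}
  x = 6: [0↦3, 1↦7, 2↦2, 3↦10, 4↦9, 5↦10, 6↦2, 7↦7, 8↦3, 9↦1, 10↦1]  zeros at y ∈ ∅
  x = 7: [0↦7, 1↦10, 2↦4, 3↦0, 4↦9, 5↦9, 6↦0, 7↦4, 8↦10, 9↦7, 10↦6]  zeros at y ∈ {3, 6}
  x = 8: [0↦4, 1↦6, 2↦10, 3↦5, 4↦2, 5↦1, 6↦2, 7↦5, 8↦10, 9↦6, 10↦4]  zeros at y ∈ ∅
  x = 9: [0↦5, 1↦6, 2↦9, 3↦3, 4↦10, 5↦8, 6↦8, 7↦10, 8↦3, 9↦9, 10↦6]  zeros at y ∈ ∅
  x = 10: [0↦10, 1↦10, 2↦1, 3↦5, 4↦0, 5↦8, 6↦7, 7↦8, 8↦0, 9↦5, 10↦1]  zeros at y ∈ {4, 8}
Collecting zeros: affine points = {(0, 3), (0, 10), (3, 1), (3, 4), (5, 8), (5, 10), (7, 3), (7, 6), (10, 4), (10, 8)}.
Total count |C(F_11)_aff| = 10.


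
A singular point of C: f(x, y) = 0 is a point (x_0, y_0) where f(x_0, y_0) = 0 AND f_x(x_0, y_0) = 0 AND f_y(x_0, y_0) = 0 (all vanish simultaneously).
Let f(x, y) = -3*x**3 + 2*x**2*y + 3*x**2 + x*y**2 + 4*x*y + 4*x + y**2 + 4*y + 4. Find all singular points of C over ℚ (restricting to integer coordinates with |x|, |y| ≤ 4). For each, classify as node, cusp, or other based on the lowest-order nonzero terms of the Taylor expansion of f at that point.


Singular points: {(0, -2)}; classification: node.

Compute partial derivatives:
  f_x = -9*x**2 + 4*x*y + 6*x + y**2 + 4*y + 4.
  f_y = 2*x**2 + 2*x*y + 4*x + 2*y + 4.
Scan x_0 ∈ {−4, ..., 4}. For each x_0, f_y(x_0, y) is a polynomial in y; find its integer roots y ∈ {−4, ..., 4}, then test f_x and f at those candidates.
  x = -4: f_y(-4, y) = 20 - 6*y; no integer root y with |y| ≤ 4.
  x = -3: f_y(-3, y) = 10 - 4*y; no integer root y with |y| ≤ 4.
  x = -2: f_y(-2, y) = 4 - 2*y; vanishes at y ∈ {2}. (-2, 2): f_x = -48 ≠ 0.
  x = -1: f_y(-1, y) = 2; no integer root y with |y| ≤ 4.
  x = 0: f_y(0, y) = 2*y + 4; vanishes at y ∈ {-2}. (0, -2): f_x = 0, f = 0 — SINGULAR.
  x = 1: f_y(1, y) = 4*y + 10; no integer root y with |y| ≤ 4.
  x = 2: f_y(2, y) = 6*y + 20; no integer root y with |y| ≤ 4.
  x = 3: f_y(3, y) = 8*y + 34; no integer root y with |y| ≤ 4.
  x = 4: f_y(4, y) = 10*y + 52; no integer root y with |y| ≤ 4.
Only singular point on the grid: (0, -2).
Classify: substitute x = 0 + u, y = -2 + v and expand: f = -3*u**3 + 2*u**2*v - u**2 + u*v**2 + v**2.
No constant or linear terms (consistent with a singular point). Quadratic part: -u**2 + v**2. Cubic part: -3*u**3 + 2*u**2*v + u*v**2.
The quadratic part v**2 - u**2 = (v − u)(v + u) splits into two distinct linear factors, so there are two distinct tangent lines y − -2 = ±(x − 0) — this is a node (ordinary double point).
Classification: node.


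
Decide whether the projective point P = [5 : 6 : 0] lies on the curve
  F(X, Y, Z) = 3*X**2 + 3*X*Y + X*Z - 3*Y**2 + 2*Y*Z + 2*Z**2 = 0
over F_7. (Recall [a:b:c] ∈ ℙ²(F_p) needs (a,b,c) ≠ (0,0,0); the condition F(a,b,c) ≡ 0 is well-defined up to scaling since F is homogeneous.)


F(5,6,0) ≡ 1 (mod 7); P is NOT on the curve.

Evaluate F(5, 6, 0) term-by-term (mod 7).
  3*X**2 ↦ 3·25·1·1 = 75
  3*X*Y ↦ 3·5·6·1 = 90
  X*Z ↦ 1·5·1·0 = 0
  -3*Y**2 ↦ -3·1·36·1 = -108
  2*Y*Z ↦ 2·1·6·0 = 0
  2*Z**2 ↦ 2·1·1·0 = 0
Sum: F(5, 6, 0) = (75) + (90) + (0) + (-108) + (0) + (0) = 57.
Reducing mod 7: 57 ≡ 1 (mod 7).
Since F(a, b, c) ≡ 1 ≠ 0 (mod 7), P does NOT lie on the curve.


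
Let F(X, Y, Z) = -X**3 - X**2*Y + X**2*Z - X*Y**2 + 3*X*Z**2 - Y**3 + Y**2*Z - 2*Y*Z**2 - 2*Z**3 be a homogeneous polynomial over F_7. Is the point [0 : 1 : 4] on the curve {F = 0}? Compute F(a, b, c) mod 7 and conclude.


F(0,1,4) ≡ 4 (mod 7); P is NOT on the curve.

Evaluate F(0, 1, 4) term-by-term (mod 7).
  -X**3 ↦ -1·0·1·1 = 0
  -X**2*Y ↦ -1·0·1·1 = 0
  X**2*Z ↦ 1·0·1·4 = 0
  -X*Y**2 ↦ -1·0·1·1 = 0
  3*X*Z**2 ↦ 3·0·1·16 = 0
  -Y**3 ↦ -1·1·1·1 = -1
  Y**2*Z ↦ 1·1·1·4 = 4
  -2*Y*Z**2 ↦ -2·1·1·16 = -32
  -2*Z**3 ↦ -2·1·1·64 = -128
Sum: F(0, 1, 4) = (0) + (0) + (0) + (0) + (0) + (-1) + (4) + (-32) + (-128) = -157.
Reducing mod 7: -157 ≡ 4 (mod 7).
Since F(a, b, c) ≡ 4 ≠ 0 (mod 7), P does NOT lie on the curve.


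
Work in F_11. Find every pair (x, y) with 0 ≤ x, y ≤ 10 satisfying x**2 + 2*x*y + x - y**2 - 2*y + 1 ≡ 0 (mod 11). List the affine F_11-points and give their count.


Affine F_11-points: {(1, 5), (1, 6), (5, 9), (5, 10), (7, 2), (7, 10), (8, 6), (8, 8), (9, 7), (9, 9), (10, 2), (10, 5)}; count = 12.

For each of the 121 pairs (x, y) ∈ F_11², evaluate f(x, y) mod 11. Record the zeros.
  x = 0: [0↦1, 1↦9, 2↦4, 3↦8, 4↦10, 5↦10, 6↦8, 7↦4, 8↦9, 9↦1, 10↦2]  zeros at y ∈ ∅
  x = 1: [0↦3, 1↦2, 2↦10, 3↦5, 4↦9, 5↦0, 6↦0, 7↦9, 8↦5, 9↦10, 10↦2]  zeros at y ∈ {5, 6}
  x = 2: [0↦7, 1↦8, 2↦7, 3↦4, 4↦10, 5↦3, 6↦5, 7↦5, 8↦3, 9↦10, 10↦4]  zeros at y ∈ ∅
  x = 3: [0↦2, 1↦5, 2↦6, 3↦5, 4↦2, 5↦8, 6↦1, 7↦3, 8↦3, 9↦1, 10↦8]  zeros at y ∈ ∅
  x = 4: [0↦10, 1↦4, 2↦7, 3↦8, 4↦7, 5↦4, 6↦10, 7↦3, 8↦5, 9↦5, 10↦3]  zeros at y ∈ ∅
  x = 5: [0↦9, 1↦5, 2↦10, 3↦2, 4↦3, 5↦2, 6↦10, 7↦5, 8↦9, 9↦0, 10↦0]  zeros at y ∈ {9, 10}
  x = 6: [0↦10, 1↦8, 2↦4, 3↦9, 4↦1, 5↦2, 6↦1, 7↦9, 8↦4, 9↦8, 10↦10]  zeros at y ∈ ∅
  x = 7: [0↦2, 1↦2, 2↦0, 3↦7, 4↦1, 5↦4, 6↦5, 7↦4, 8↦1, 9↦7, 10↦0]  zeros at y ∈ {2, 10}
  x = 8: [0↦7, 1↦9, 2↦9, 3↦7, 4↦3, 5↦8, 6↦0, 7↦1, 8↦0, 9↦8, 10↦3]  zeros at y ∈ {6, 8}
  x = 9: [0↦3, 1↦7, 2↦9, 3↦9, 4↦7, 5↦3, 6↦8, 7↦0, 8↦1, 9↦0, 10↦8]  zeros at y ∈ {7, 9}
  x = 10: [0↦1, 1↦7, 2↦0, 3↦2, 4↦2, 5↦0, 6↦7, 7↦1, 8↦4, 9↦5, 10↦4]  zeros at y ∈ {2, 5}
Collecting zeros: affine points = {(1, 5), (1, 6), (5, 9), (5, 10), (7, 2), (7, 10), (8, 6), (8, 8), (9, 7), (9, 9), (10, 2), (10, 5)}.
Total count |C(F_11)_aff| = 12.


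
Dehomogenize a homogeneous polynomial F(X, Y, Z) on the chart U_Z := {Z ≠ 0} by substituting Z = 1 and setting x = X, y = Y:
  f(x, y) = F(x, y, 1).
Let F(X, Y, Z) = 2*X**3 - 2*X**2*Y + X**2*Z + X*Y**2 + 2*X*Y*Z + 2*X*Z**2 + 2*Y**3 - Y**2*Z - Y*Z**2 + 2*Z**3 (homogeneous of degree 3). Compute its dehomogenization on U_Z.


f(x, y) = 2*x**3 - 2*x**2*y + x**2 + x*y**2 + 2*x*y + 2*x + 2*y**3 - y**2 - y + 2

On U_Z we set Z = 1. Each monomial c·X^i·Y^j·Z^k in F becomes c·x^i·y^j·1^k = c·x^i·y^j.
Substituting Z = 1: F(X, Y, 1) = 2*x**3 - 2*x**2*y + x**2 + x*y**2 + 2*x*y + 2*x + 2*y**3 - y**2 - y + 2.
Note: deg(f) ≤ deg(F) = 3; strict inequality happens when F is divisible by Z (lost terms).


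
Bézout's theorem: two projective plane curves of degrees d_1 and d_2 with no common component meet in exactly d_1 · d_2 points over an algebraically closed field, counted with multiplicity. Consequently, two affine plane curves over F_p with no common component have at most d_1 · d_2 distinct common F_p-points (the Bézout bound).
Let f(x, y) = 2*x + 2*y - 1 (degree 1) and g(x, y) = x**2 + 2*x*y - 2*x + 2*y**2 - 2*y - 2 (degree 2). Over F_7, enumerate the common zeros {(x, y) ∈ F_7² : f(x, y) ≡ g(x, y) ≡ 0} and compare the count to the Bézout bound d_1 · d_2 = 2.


Common zeros: {(3, 1), (5, 6)}; count = 2; Bézout bound = 2.

deg(f) = 1, deg(g) = 2, so Bézout bound = 2.
Scan x ∈ F_7. For each x, list the y ∈ F_7 with f(x, y) ≡ 0 and those with g(x, y) ≡ 0 (mod 7); the common zeros in that column are the intersection.
  x = 0: f ≡ 0 at y ∈ {4}; g ≡ 0 at y ∈ ∅; common: ∅.
  x = 1: f ≡ 0 at y ∈ {3}; g ≡ 0 at y ∈ ∅; common: ∅.
  x = 2: f ≡ 0 at y ∈ {2}; g ≡ 0 at y ∈ ∅; common: ∅.
  x = 3: f ≡ 0 at y ∈ {1}; g ≡ 0 at y ∈ {1, 4}; common: {1}.
  x = 4: f ≡ 0 at y ∈ {0}; g ≡ 0 at y ∈ {1, 3}; common: ∅.
  x = 5: f ≡ 0 at y ∈ {6}; g ≡ 0 at y ∈ {4, 6}; common: {6}.
  x = 6: f ≡ 0 at y ∈ {5}; g ≡ 0 at y ∈ {3, 6}; common: ∅.
Collecting: common zeros = {(3, 1), (5, 6)}, so the count is 2.
Comparison with the Bézout bound: 2 ≤ 2 = deg(f)·deg(g), as expected for curves with no common component (the bound is attained).


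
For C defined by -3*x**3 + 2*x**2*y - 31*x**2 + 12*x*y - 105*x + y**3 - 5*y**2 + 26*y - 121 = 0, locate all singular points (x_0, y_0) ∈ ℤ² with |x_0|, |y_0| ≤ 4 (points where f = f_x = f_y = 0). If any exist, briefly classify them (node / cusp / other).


Singular points: {(-3, 2)}; classification: cusp.

Compute partial derivatives:
  f_x = -9*x**2 + 4*x*y - 62*x + 12*y - 105.
  f_y = 2*x**2 + 12*x + 3*y**2 - 10*y + 26.
Scan x_0 ∈ {−4, ..., 4}. For each x_0, f_y(x_0, y) is a polynomial in y; find its integer roots y ∈ {−4, ..., 4}, then test f_x and f at those candidates.
  x = -4: f_y(-4, y) = 3*y**2 - 10*y + 10; no integer root y with |y| ≤ 4.
  x = -3: f_y(-3, y) = 3*y**2 - 10*y + 8; vanishes at y ∈ {2}. (-3, 2): f_x = 0, f = 0 — SINGULAR.
  x = -2: f_y(-2, y) = 3*y**2 - 10*y + 10; no integer root y with |y| ≤ 4.
  x = -1: f_y(-1, y) = 3*y**2 - 10*y + 16; no integer root y with |y| ≤ 4.
  x = 0: f_y(0, y) = 3*y**2 - 10*y + 26; no integer root y with |y| ≤ 4.
  x = 1: f_y(1, y) = 3*y**2 - 10*y + 40; no integer root y with |y| ≤ 4.
  x = 2: f_y(2, y) = 3*y**2 - 10*y + 58; no integer root y with |y| ≤ 4.
  x = 3: f_y(3, y) = 3*y**2 - 10*y + 80; no integer root y with |y| ≤ 4.
  x = 4: f_y(4, y) = 3*y**2 - 10*y + 106; no integer root y with |y| ≤ 4.
Only singular point on the grid: (-3, 2).
Classify: substitute x = -3 + u, y = 2 + v and expand: f = -3*u**3 + 2*u**2*v + v**3 + v**2.
No constant or linear terms (consistent with a singular point). Quadratic part: v**2. Cubic part: -3*u**3 + 2*u**2*v + v**3.
The quadratic part v**2 is a perfect square, so there is a single (double) tangent line v = 0, i.e. y = 2. Restricting the cubic part to that line (v = 0) leaves -3*u**3 ≠ 0, so f is not divisible by v and the branch is v² ≈ 3*u**3 to lowest order — this is a cusp.
Classification: cusp.


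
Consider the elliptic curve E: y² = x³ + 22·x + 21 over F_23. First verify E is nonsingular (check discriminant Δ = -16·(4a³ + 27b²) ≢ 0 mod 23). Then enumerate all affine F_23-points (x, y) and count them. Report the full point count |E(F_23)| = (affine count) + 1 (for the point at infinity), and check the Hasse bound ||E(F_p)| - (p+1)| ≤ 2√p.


Affine points = {(2, 2), (2, 21), (4, 9), (4, 14), (5, 7), (5, 16), (6, 1), (6, 22), (7, 9), (7, 14), (12, 9), (12, 14), (15, 0), (17, 8), (17, 15), (18, 4), (18, 19)}; affine count = 17; |E(F_23)| = 18.

Discriminant check: Δ ∝ 4a³ + 27b² = 4·22³ + 27·21² = 4·10648 + 27·441 ≡ 12 (mod 23). Nonzero ⇒ E is nonsingular.
For each x ∈ F_23, compute rhs = x³ + 22·x + 21 mod 23, then count y ∈ F_23 with y² ≡ rhs.
  x = 0: rhs = 21, matching y values: none (0 points).
  x = 1: rhs = 21, matching y values: none (0 points).
  x = 2: rhs = 4, matching y values: 2, 21 (2 points).
  x = 3: rhs = 22, matching y values: none (0 points).
  x = 4: rhs = 12, matching y values: 9, 14 (2 points).
  x = 5: rhs = 3, matching y values: 7, 16 (2 points).
  x = 6: rhs = 1, matching y values: 1, 22 (2 points).
  x = 7: rhs = 12, matching y values: 9, 14 (2 points).
  x = 8: rhs = 19, matching y values: none (0 points).
  x = 9: rhs = 5, matching y values: none (0 points).
  x = 10: rhs = 22, matching y values: none (0 points).
  x = 11: rhs = 7, matching y values: none (0 points).
  x = 12: rhs = 12, matching y values: 9, 14 (2 points).
  x = 13: rhs = 20, matching y values: none (0 points).
  x = 14: rhs = 14, matching y values: none (0 points).
  x = 15: rhs = 0, matching y values: 0 (1 points).
  x = 16: rhs = 7, matching y values: none (0 points).
  x = 17: rhs = 18, matching y values: 8, 15 (2 points).
  x = 18: rhs = 16, matching y values: 4, 19 (2 points).
  x = 19: rhs = 7, matching y values: none (0 points).
  x = 20: rhs = 20, matching y values: none (0 points).
  x = 21: rhs = 15, matching y values: none (0 points).
  x = 22: rhs = 21, matching y values: none (0 points).
Total affine count: 17.
Full point count |E(F_23)| = 17 + 1 = 18.
Hasse bound: |18 − (23+1)| = |-6| = 6 ≤ 2√23 ≈ 9.5917 ✓.


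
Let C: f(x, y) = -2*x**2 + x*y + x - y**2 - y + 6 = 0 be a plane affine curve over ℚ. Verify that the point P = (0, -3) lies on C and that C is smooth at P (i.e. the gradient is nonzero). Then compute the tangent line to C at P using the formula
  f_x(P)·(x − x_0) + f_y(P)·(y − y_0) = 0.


Tangent line at P: -2*x + 5*y + 15 = 0.

Step 1: f(0, -3) = 0, so P lies on C.
Step 2: partial derivatives
  f_x(x, y) = -4*x + y + 1, f_y(x, y) = x - 2*y - 1.
  f_x(P) = -2, f_y(P) = 5 (gradient nonzero, so P is smooth).
Step 3: tangent line at P: -2·(x − 0) + 5·(y − -3) = 0.
Expanding: -2*x + 5*y + 15 = 0.


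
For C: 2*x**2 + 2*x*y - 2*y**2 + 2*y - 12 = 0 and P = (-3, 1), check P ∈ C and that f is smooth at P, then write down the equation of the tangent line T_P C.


Tangent line at P: -10*x - 8*y - 22 = 0.

Step 1: f(-3, 1) = 0, so P lies on C.
Step 2: partial derivatives
  f_x(x, y) = 4*x + 2*y, f_y(x, y) = 2*x - 4*y + 2.
  f_x(P) = -10, f_y(P) = -8 (gradient nonzero, so P is smooth).
Step 3: tangent line at P: -10·(x − -3) + -8·(y − 1) = 0.
Expanding: -10*x - 8*y - 22 = 0.


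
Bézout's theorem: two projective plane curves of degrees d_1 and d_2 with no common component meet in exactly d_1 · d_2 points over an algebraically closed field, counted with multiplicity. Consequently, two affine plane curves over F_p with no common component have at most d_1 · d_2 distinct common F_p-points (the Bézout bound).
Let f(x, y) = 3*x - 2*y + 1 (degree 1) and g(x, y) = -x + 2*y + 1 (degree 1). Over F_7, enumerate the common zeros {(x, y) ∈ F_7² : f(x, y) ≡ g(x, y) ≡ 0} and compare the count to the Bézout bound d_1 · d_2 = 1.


Common zeros: {(6, 6)}; count = 1; Bézout bound = 1.

deg(f) = 1, deg(g) = 1, so Bézout bound = 1.
Scan x ∈ F_7. For each x, list the y ∈ F_7 with f(x, y) ≡ 0 and those with g(x, y) ≡ 0 (mod 7); the common zeros in that column are the intersection.
  x = 0: f ≡ 0 at y ∈ {4}; g ≡ 0 at y ∈ {3}; common: ∅.
  x = 1: f ≡ 0 at y ∈ {2}; g ≡ 0 at y ∈ {0}; common: ∅.
  x = 2: f ≡ 0 at y ∈ {0}; g ≡ 0 at y ∈ {4}; common: ∅.
  x = 3: f ≡ 0 at y ∈ {5}; g ≡ 0 at y ∈ {1}; common: ∅.
  x = 4: f ≡ 0 at y ∈ {3}; g ≡ 0 at y ∈ {5}; common: ∅.
  x = 5: f ≡ 0 at y ∈ {1}; g ≡ 0 at y ∈ {2}; common: ∅.
  x = 6: f ≡ 0 at y ∈ {6}; g ≡ 0 at y ∈ {6}; common: {6}.
Collecting: common zeros = {(6, 6)}, so the count is 1.
Comparison with the Bézout bound: 1 ≤ 1 = deg(f)·deg(g), as expected for curves with no common component (the bound is attained).


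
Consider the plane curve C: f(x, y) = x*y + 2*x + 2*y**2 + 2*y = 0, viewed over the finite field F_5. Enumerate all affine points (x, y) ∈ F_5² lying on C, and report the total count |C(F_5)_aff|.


Affine F_5-points: {(0, 0), (0, 4), (2, 1), (2, 2)}; count = 4.

For each of the 25 pairs (x, y) ∈ F_5², evaluate f(x, y) mod 5. Record the zeros.
  x = 0: [0↦0, 1↦4, 2↦2, 3↦4, 4↦0]  zeros at y ∈ {0, 4}
  x = 1: [0↦2, 1↦2, 2↦1, 3↦4, 4↦1]  zeros at y ∈ ∅
  x = 2: [0↦4, 1↦0, 2↦0, 3↦4, 4↦2]  zeros at y ∈ {1, 2}
  x = 3: [0↦1, 1↦3, 2↦4, 3↦4, 4↦3]  zeros at y ∈ ∅
  x = 4: [0↦3, 1↦1, 2↦3, 3↦4, 4↦4]  zeros at y ∈ ∅
Collecting zeros: affine points = {(0, 0), (0, 4), (2, 1), (2, 2)}.
Total count |C(F_5)_aff| = 4.


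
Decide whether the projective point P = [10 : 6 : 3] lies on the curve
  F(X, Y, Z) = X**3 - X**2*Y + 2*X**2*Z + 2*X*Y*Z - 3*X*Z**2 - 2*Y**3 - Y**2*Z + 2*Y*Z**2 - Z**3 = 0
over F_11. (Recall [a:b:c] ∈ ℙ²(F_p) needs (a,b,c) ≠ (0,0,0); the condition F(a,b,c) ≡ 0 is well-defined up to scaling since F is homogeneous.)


F(10,6,3) ≡ 4 (mod 11); P is NOT on the curve.

Evaluate F(10, 6, 3) term-by-term (mod 11).
  X**3 ↦ 1·1000·1·1 = 1000
  -X**2*Y ↦ -1·100·6·1 = -600
  2*X**2*Z ↦ 2·100·1·3 = 600
  2*X*Y*Z ↦ 2·10·6·3 = 360
  -3*X*Z**2 ↦ -3·10·1·9 = -270
  -2*Y**3 ↦ -2·1·216·1 = -432
  -Y**2*Z ↦ -1·1·36·3 = -108
  2*Y*Z**2 ↦ 2·1·6·9 = 108
  -Z**3 ↦ -1·1·1·27 = -27
Sum: F(10, 6, 3) = (1000) + (-600) + (600) + (360) + (-270) + (-432) + (-108) + (108) + (-27) = 631.
Reducing mod 11: 631 ≡ 4 (mod 11).
Since F(a, b, c) ≡ 4 ≠ 0 (mod 11), P does NOT lie on the curve.


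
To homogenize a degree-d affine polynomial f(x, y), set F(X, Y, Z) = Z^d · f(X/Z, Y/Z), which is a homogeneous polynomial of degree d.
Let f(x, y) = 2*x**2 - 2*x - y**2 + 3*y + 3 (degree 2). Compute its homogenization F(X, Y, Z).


F(X, Y, Z) = 2*X**2 - 2*X*Z - Y**2 + 3*Y*Z + 3*Z**2

deg(f) = 2.
Substitute x = X/Z, y = Y/Z into f, then multiply by Z^2.
  monomial 2·x^2·y^0 ↦ 2·X^2·Y^0·Z^0.
  monomial -2·x^1·y^0 ↦ -2·X^1·Y^0·Z^1.
  monomial -1·x^0·y^2 ↦ -1·X^0·Y^2·Z^0.
  monomial 3·x^0·y^1 ↦ 3·X^0·Y^1·Z^1.
  monomial 3·x^0·y^0 ↦ 3·X^0·Y^0·Z^2.
Collecting: F(X, Y, Z) = 2*X**2 - 2*X*Z - Y**2 + 3*Y*Z + 3*Z**2.


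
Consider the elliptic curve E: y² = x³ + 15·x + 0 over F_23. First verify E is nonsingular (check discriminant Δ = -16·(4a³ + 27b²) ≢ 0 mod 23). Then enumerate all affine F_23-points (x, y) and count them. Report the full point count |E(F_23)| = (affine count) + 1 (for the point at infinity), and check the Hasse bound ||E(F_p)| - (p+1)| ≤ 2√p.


Affine points = {(0, 0), (1, 4), (1, 19), (3, 7), (3, 16), (4, 3), (4, 20), (5, 4), (5, 19), (9, 6), (9, 17), (10, 0), (11, 1), (11, 22), (13, 0), (15, 9), (15, 14), (16, 9), (16, 14), (17, 4), (17, 19), (21, 10), (21, 13)}; affine count = 23; |E(F_23)| = 24.

Discriminant check: Δ ∝ 4a³ + 27b² = 4·15³ + 27·0² = 4·3375 + 27·0 ≡ 22 (mod 23). Nonzero ⇒ E is nonsingular.
For each x ∈ F_23, compute rhs = x³ + 15·x + 0 mod 23, then count y ∈ F_23 with y² ≡ rhs.
  x = 0: rhs = 0, matching y values: 0 (1 points).
  x = 1: rhs = 16, matching y values: 4, 19 (2 points).
  x = 2: rhs = 15, matching y values: none (0 points).
  x = 3: rhs = 3, matching y values: 7, 16 (2 points).
  x = 4: rhs = 9, matching y values: 3, 20 (2 points).
  x = 5: rhs = 16, matching y values: 4, 19 (2 points).
  x = 6: rhs = 7, matching y values: none (0 points).
  x = 7: rhs = 11, matching y values: none (0 points).
  x = 8: rhs = 11, matching y values: none (0 points).
  x = 9: rhs = 13, matching y values: 6, 17 (2 points).
  x = 10: rhs = 0, matching y values: 0 (1 points).
  x = 11: rhs = 1, matching y values: 1, 22 (2 points).
  x = 12: rhs = 22, matching y values: none (0 points).
  x = 13: rhs = 0, matching y values: 0 (1 points).
  x = 14: rhs = 10, matching y values: none (0 points).
  x = 15: rhs = 12, matching y values: 9, 14 (2 points).
  x = 16: rhs = 12, matching y values: 9, 14 (2 points).
  x = 17: rhs = 16, matching y values: 4, 19 (2 points).
  x = 18: rhs = 7, matching y values: none (0 points).
  x = 19: rhs = 14, matching y values: none (0 points).
  x = 20: rhs = 20, matching y values: none (0 points).
  x = 21: rhs = 8, matching y values: 10, 13 (2 points).
  x = 22: rhs = 7, matching y values: none (0 points).
Total affine count: 23.
Full point count |E(F_23)| = 23 + 1 = 24.
Hasse bound: |24 − (23+1)| = |0| = 0 ≤ 2√23 ≈ 9.5917 ✓.


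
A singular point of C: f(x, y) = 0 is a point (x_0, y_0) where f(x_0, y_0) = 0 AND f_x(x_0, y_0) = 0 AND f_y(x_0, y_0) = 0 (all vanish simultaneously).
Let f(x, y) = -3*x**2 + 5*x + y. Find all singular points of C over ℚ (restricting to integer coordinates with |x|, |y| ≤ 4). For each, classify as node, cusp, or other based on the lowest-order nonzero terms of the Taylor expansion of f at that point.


No singular points in the scanned grid; C is smooth there.

Compute partial derivatives:
  f_x = 5 - 6*x.
  f_y = 1.
f_y = 1 is a nonzero constant, so f_y never vanishes: no point (x, y) can satisfy f = f_x = f_y = 0. In particular no (x, y) ∈ {−4, ..., 4}² is singular; the curve is smooth.


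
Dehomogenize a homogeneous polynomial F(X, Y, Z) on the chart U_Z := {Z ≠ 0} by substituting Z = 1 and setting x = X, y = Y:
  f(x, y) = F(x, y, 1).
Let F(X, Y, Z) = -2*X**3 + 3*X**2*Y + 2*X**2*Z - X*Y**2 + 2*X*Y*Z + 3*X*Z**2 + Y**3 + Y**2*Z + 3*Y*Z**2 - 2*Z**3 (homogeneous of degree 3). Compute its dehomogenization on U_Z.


f(x, y) = -2*x**3 + 3*x**2*y + 2*x**2 - x*y**2 + 2*x*y + 3*x + y**3 + y**2 + 3*y - 2

On U_Z we set Z = 1. Each monomial c·X^i·Y^j·Z^k in F becomes c·x^i·y^j·1^k = c·x^i·y^j.
Substituting Z = 1: F(X, Y, 1) = -2*x**3 + 3*x**2*y + 2*x**2 - x*y**2 + 2*x*y + 3*x + y**3 + y**2 + 3*y - 2.
Note: deg(f) ≤ deg(F) = 3; strict inequality happens when F is divisible by Z (lost terms).


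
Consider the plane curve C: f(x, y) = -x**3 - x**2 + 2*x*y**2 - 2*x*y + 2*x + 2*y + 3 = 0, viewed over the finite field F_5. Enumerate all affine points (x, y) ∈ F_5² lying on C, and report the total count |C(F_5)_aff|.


Affine F_5-points: {(0, 1), (1, 1), (1, 4), (2, 0), (2, 3), (3, 1), (3, 3), (4, 3), (4, 4)}; count = 9.

For each of the 25 pairs (x, y) ∈ F_5², evaluate f(x, y) mod 5. Record the zeros.
  x = 0: [0↦3, 1↦0, 2↦2, 3↦4, 4↦1]  zeros at y ∈ {1}
  x = 1: [0↦3, 1↦0, 2↦1, 3↦1, 4↦0]  zeros at y ∈ {1, 4}
  x = 2: [0↦0, 1↦2, 2↦2, 3↦0, 4↦1]  zeros at y ∈ {0, 3}
  x = 3: [0↦3, 1↦0, 2↦4, 3↦0, 4↦3]  zeros at y ∈ {1, 3}
  x = 4: [0↦1, 1↦3, 2↦1, 3↦0, 4↦0]  zeros at y ∈ {3, 4}
Collecting zeros: affine points = {(0, 1), (1, 1), (1, 4), (2, 0), (2, 3), (3, 1), (3, 3), (4, 3), (4, 4)}.
Total count |C(F_5)_aff| = 9.


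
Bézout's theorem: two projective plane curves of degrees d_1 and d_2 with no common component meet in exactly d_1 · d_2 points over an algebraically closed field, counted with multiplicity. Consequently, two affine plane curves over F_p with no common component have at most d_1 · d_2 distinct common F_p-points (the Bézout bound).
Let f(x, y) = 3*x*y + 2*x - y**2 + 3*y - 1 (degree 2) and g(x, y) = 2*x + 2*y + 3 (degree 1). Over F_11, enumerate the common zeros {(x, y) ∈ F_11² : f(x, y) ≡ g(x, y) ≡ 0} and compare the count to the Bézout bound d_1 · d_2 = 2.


Common zeros: ∅; count = 0; Bézout bound = 2.

deg(f) = 2, deg(g) = 1, so Bézout bound = 2.
Scan x ∈ F_11. For each x, list the y ∈ F_11 with f(x, y) ≡ 0 and those with g(x, y) ≡ 0 (mod 11); the common zeros in that column are the intersection.
  x = 0: f ≡ 0 at y ∈ {5, 9}; g ≡ 0 at y ∈ {4}; common: ∅.
  x = 1: f ≡ 0 at y ∈ ∅; g ≡ 0 at y ∈ {3}; common: ∅.
  x = 2: f ≡ 0 at y ∈ {1, 8}; g ≡ 0 at y ∈ {2}; common: ∅.
  x = 3: f ≡ 0 at y ∈ ∅; g ≡ 0 at y ∈ {1}; common: ∅.
  x = 4: f ≡ 0 at y ∈ {2}; g ≡ 0 at y ∈ {0}; common: ∅.
  x = 5: f ≡ 0 at y ∈ ∅; g ≡ 0 at y ∈ {10}; common: ∅.
  x = 6: f ≡ 0 at y ∈ {0, 10}; g ≡ 0 at y ∈ {9}; common: ∅.
  x = 7: f ≡ 0 at y ∈ {6, 7}; g ≡ 0 at y ∈ {8}; common: ∅.
  x = 8: f ≡ 0 at y ∈ ∅; g ≡ 0 at y ∈ {7}; common: ∅.
  x = 9: f ≡ 0 at y ∈ {4}; g ≡ 0 at y ∈ {6}; common: ∅.
  x = 10: f ≡ 0 at y ∈ ∅; g ≡ 0 at y ∈ {5}; common: ∅.
Collecting: common zeros = ∅, so the count is 0.
Comparison with the Bézout bound: 0 ≤ 2 = deg(f)·deg(g), as expected for curves with no common component (the affine F_11-count falls short of the bound because intersections may lie at infinity, over extension fields, or carry multiplicity).


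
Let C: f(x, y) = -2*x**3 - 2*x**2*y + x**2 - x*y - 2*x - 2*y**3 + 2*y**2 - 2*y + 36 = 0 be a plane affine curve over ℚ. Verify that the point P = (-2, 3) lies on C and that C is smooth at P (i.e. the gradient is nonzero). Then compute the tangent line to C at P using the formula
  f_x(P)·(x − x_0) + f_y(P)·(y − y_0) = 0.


Tangent line at P: -9*x - 50*y + 132 = 0.

Step 1: f(-2, 3) = 0, so P lies on C.
Step 2: partial derivatives
  f_x(x, y) = -6*x**2 - 4*x*y + 2*x - y - 2, f_y(x, y) = -2*x**2 - x - 6*y**2 + 4*y - 2.
  f_x(P) = -9, f_y(P) = -50 (gradient nonzero, so P is smooth).
Step 3: tangent line at P: -9·(x − -2) + -50·(y − 3) = 0.
Expanding: -9*x - 50*y + 132 = 0.


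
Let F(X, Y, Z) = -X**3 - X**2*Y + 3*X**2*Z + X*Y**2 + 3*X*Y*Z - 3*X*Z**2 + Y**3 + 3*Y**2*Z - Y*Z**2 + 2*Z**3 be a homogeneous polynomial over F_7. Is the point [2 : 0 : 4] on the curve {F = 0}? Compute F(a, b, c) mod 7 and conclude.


F(2,0,4) ≡ 2 (mod 7); P is NOT on the curve.

Evaluate F(2, 0, 4) term-by-term (mod 7).
  -X**3 ↦ -1·8·1·1 = -8
  -X**2*Y ↦ -1·4·0·1 = 0
  3*X**2*Z ↦ 3·4·1·4 = 48
  X*Y**2 ↦ 1·2·0·1 = 0
  3*X*Y*Z ↦ 3·2·0·4 = 0
  -3*X*Z**2 ↦ -3·2·1·16 = -96
  Y**3 ↦ 1·1·0·1 = 0
  3*Y**2*Z ↦ 3·1·0·4 = 0
  -Y*Z**2 ↦ -1·1·0·16 = 0
  2*Z**3 ↦ 2·1·1·64 = 128
Sum: F(2, 0, 4) = (-8) + (0) + (48) + (0) + (0) + (-96) + (0) + (0) + (0) + (128) = 72.
Reducing mod 7: 72 ≡ 2 (mod 7).
Since F(a, b, c) ≡ 2 ≠ 0 (mod 7), P does NOT lie on the curve.


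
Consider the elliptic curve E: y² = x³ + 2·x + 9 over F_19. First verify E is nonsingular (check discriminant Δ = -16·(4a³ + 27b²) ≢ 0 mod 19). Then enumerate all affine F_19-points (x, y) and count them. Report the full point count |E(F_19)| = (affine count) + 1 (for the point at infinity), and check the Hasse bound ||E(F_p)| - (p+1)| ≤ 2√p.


Affine points = {(0, 3), (0, 16), (3, 2), (3, 17), (4, 9), (4, 10), (5, 7), (5, 12), (6, 3), (6, 16), (7, 9), (7, 10), (8, 9), (8, 10), (13, 3), (13, 16), (14, 8), (14, 11), (17, 4), (17, 15), (18, 5), (18, 14)}; affine count = 22; |E(F_19)| = 23.

Discriminant check: Δ ∝ 4a³ + 27b² = 4·2³ + 27·9² = 4·8 + 27·81 ≡ 15 (mod 19). Nonzero ⇒ E is nonsingular.
For each x ∈ F_19, compute rhs = x³ + 2·x + 9 mod 19, then count y ∈ F_19 with y² ≡ rhs.
  x = 0: rhs = 9, matching y values: 3, 16 (2 points).
  x = 1: rhs = 12, matching y values: none (0 points).
  x = 2: rhs = 2, matching y values: none (0 points).
  x = 3: rhs = 4, matching y values: 2, 17 (2 points).
  x = 4: rhs = 5, matching y values: 9, 10 (2 points).
  x = 5: rhs = 11, matching y values: 7, 12 (2 points).
  x = 6: rhs = 9, matching y values: 3, 16 (2 points).
  x = 7: rhs = 5, matching y values: 9, 10 (2 points).
  x = 8: rhs = 5, matching y values: 9, 10 (2 points).
  x = 9: rhs = 15, matching y values: none (0 points).
  x = 10: rhs = 3, matching y values: none (0 points).
  x = 11: rhs = 13, matching y values: none (0 points).
  x = 12: rhs = 13, matching y values: none (0 points).
  x = 13: rhs = 9, matching y values: 3, 16 (2 points).
  x = 14: rhs = 7, matching y values: 8, 11 (2 points).
  x = 15: rhs = 13, matching y values: none (0 points).
  x = 16: rhs = 14, matching y values: none (0 points).
  x = 17: rhs = 16, matching y values: 4, 15 (2 points).
  x = 18: rhs = 6, matching y values: 5, 14 (2 points).
Total affine count: 22.
Full point count |E(F_19)| = 22 + 1 = 23.
Hasse bound: |23 − (19+1)| = |3| = 3 ≤ 2√19 ≈ 8.7178 ✓.


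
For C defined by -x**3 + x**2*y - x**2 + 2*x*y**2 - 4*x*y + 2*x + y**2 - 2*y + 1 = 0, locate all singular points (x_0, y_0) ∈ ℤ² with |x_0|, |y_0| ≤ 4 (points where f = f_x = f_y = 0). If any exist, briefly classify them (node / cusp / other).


Singular points: {(0, 1)}; classification: cusp.

Compute partial derivatives:
  f_x = -3*x**2 + 2*x*y - 2*x + 2*y**2 - 4*y + 2.
  f_y = x**2 + 4*x*y - 4*x + 2*y - 2.
Scan x_0 ∈ {−4, ..., 4}. For each x_0, f_y(x_0, y) is a polynomial in y; find its integer roots y ∈ {−4, ..., 4}, then test f_x and f at those candidates.
  x = -4: f_y(-4, y) = 30 - 14*y; no integer root y with |y| ≤ 4.
  x = -3: f_y(-3, y) = 19 - 10*y; no integer root y with |y| ≤ 4.
  x = -2: f_y(-2, y) = 10 - 6*y; no integer root y with |y| ≤ 4.
  x = -1: f_y(-1, y) = 3 - 2*y; no integer root y with |y| ≤ 4.
  x = 0: f_y(0, y) = 2*y - 2; vanishes at y ∈ {1}. (0, 1): f_x = 0, f = 0 — SINGULAR.
  x = 1: f_y(1, y) = 6*y - 5; no integer root y with |y| ≤ 4.
  x = 2: f_y(2, y) = 10*y - 6; no integer root y with |y| ≤ 4.
  x = 3: f_y(3, y) = 14*y - 5; no integer root y with |y| ≤ 4.
  x = 4: f_y(4, y) = 18*y - 2; no integer root y with |y| ≤ 4.
Only singular point on the grid: (0, 1).
Classify: substitute x = 0 + u, y = 1 + v and expand: f = -u**3 + u**2*v + 2*u*v**2 + v**2.
No constant or linear terms (consistent with a singular point). Quadratic part: v**2. Cubic part: -u**3 + u**2*v + 2*u*v**2.
The quadratic part v**2 is a perfect square, so there is a single (double) tangent line v = 0, i.e. y = 1. Restricting the cubic part to that line (v = 0) leaves -u**3 ≠ 0, so f is not divisible by v and the branch is v² ≈ u**3 to lowest order — this is a cusp.
Classification: cusp.
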